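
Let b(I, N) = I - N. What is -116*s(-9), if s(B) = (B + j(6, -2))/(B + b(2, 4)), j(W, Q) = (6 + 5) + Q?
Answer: 0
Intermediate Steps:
j(W, Q) = 11 + Q
s(B) = (9 + B)/(-2 + B) (s(B) = (B + (11 - 2))/(B + (2 - 1*4)) = (B + 9)/(B + (2 - 4)) = (9 + B)/(B - 2) = (9 + B)/(-2 + B))
-116*s(-9) = -116*(9 - 9)/(-2 - 9) = -116*0/(-11) = -(-116)*0/11 = -116*0 = 0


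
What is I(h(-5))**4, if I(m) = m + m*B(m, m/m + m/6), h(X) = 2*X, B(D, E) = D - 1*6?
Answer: 506250000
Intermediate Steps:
B(D, E) = -6 + D (B(D, E) = D - 6 = -6 + D)
I(m) = m + m*(-6 + m)
I(h(-5))**4 = ((2*(-5))*(-5 + 2*(-5)))**4 = (-10*(-5 - 10))**4 = (-10*(-15))**4 = 150**4 = 506250000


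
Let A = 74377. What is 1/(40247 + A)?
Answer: 1/114624 ≈ 8.7242e-6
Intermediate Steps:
1/(40247 + A) = 1/(40247 + 74377) = 1/114624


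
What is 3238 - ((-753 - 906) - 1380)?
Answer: 6277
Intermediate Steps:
3238 - ((-753 - 906) - 1380) = 3238 - (-1659 - 1380) = 3238 - 1*(-3039) = 3238 + 3039 = 6277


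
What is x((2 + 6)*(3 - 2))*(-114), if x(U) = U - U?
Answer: 0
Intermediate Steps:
x(U) = 0
x((2 + 6)*(3 - 2))*(-114) = 0*(-114) = 0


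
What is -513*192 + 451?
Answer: -98045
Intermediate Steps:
-513*192 + 451 = -98496 + 451 = -98045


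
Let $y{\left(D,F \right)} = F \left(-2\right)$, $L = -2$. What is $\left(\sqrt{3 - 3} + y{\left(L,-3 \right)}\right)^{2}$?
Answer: $36$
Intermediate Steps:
$y{\left(D,F \right)} = - 2 F$
$\left(\sqrt{3 - 3} + y{\left(L,-3 \right)}\right)^{2} = \left(\sqrt{3 - 3} - -6\right)^{2} = \left(\sqrt{0} + 6\right)^{2} = \left(0 + 6\right)^{2} = 6^{2} = 36$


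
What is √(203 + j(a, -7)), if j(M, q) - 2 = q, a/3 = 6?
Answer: 3*√22 ≈ 14.071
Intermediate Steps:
a = 18 (a = 3*6 = 18)
j(M, q) = 2 + q
√(203 + j(a, -7)) = √(203 + (2 - 7)) = √(203 - 5) = √198 = 3*√22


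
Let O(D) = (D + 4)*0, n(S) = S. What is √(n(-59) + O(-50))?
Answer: I*√59 ≈ 7.6811*I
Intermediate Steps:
O(D) = 0 (O(D) = (4 + D)*0 = 0)
√(n(-59) + O(-50)) = √(-59 + 0) = √(-59) = I*√59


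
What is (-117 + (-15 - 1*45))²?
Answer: 31329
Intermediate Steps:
(-117 + (-15 - 1*45))² = (-117 + (-15 - 45))² = (-117 - 60)² = (-177)² = 31329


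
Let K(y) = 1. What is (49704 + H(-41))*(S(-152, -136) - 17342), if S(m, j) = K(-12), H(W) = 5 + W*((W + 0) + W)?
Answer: -920304211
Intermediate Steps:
H(W) = 5 + 2*W² (H(W) = 5 + W*(W + W) = 5 + W*(2*W) = 5 + 2*W²)
S(m, j) = 1
(49704 + H(-41))*(S(-152, -136) - 17342) = (49704 + (5 + 2*(-41)²))*(1 - 17342) = (49704 + (5 + 2*1681))*(-17341) = (49704 + (5 + 3362))*(-17341) = (49704 + 3367)*(-17341) = 53071*(-17341) = -920304211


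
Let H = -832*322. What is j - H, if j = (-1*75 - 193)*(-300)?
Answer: 348304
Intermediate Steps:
j = 80400 (j = (-75 - 193)*(-300) = -268*(-300) = 80400)
H = -267904
j - H = 80400 - 1*(-267904) = 80400 + 267904 = 348304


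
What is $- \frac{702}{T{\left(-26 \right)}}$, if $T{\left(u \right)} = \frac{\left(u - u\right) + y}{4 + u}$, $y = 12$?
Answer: $1287$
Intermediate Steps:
$T{\left(u \right)} = \frac{12}{4 + u}$ ($T{\left(u \right)} = \frac{\left(u - u\right) + 12}{4 + u} = \frac{0 + 12}{4 + u} = \frac{12}{4 + u}$)
$- \frac{702}{T{\left(-26 \right)}} = - \frac{702}{12 \frac{1}{4 - 26}} = - \frac{702}{12 \frac{1}{-22}} = - \frac{702}{12 \left(- \frac{1}{22}\right)} = - \frac{702}{- \frac{6}{11}} = \left(-702\right) \left(- \frac{11}{6}\right) = 1287$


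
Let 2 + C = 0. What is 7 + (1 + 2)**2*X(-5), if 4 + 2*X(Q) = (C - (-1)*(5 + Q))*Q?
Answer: 34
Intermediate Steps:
C = -2 (C = -2 + 0 = -2)
X(Q) = -2 + Q*(3 + Q)/2 (X(Q) = -2 + ((-2 - (-1)*(5 + Q))*Q)/2 = -2 + ((-2 - (-5 - Q))*Q)/2 = -2 + ((-2 + (5 + Q))*Q)/2 = -2 + ((3 + Q)*Q)/2 = -2 + (Q*(3 + Q))/2 = -2 + Q*(3 + Q)/2)
7 + (1 + 2)**2*X(-5) = 7 + (1 + 2)**2*(-2 + (1/2)*(-5)**2 + (3/2)*(-5)) = 7 + 3**2*(-2 + (1/2)*25 - 15/2) = 7 + 9*(-2 + 25/2 - 15/2) = 7 + 9*3 = 7 + 27 = 34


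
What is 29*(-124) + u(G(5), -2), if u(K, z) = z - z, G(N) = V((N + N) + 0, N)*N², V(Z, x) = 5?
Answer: -3596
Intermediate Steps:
G(N) = 5*N²
u(K, z) = 0
29*(-124) + u(G(5), -2) = 29*(-124) + 0 = -3596 + 0 = -3596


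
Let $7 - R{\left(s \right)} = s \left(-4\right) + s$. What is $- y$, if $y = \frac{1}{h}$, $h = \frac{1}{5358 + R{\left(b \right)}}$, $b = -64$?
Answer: $-5173$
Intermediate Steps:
$R{\left(s \right)} = 7 + 3 s$ ($R{\left(s \right)} = 7 - \left(s \left(-4\right) + s\right) = 7 - \left(- 4 s + s\right) = 7 - - 3 s = 7 + 3 s$)
$h = \frac{1}{5173}$ ($h = \frac{1}{5358 + \left(7 + 3 \left(-64\right)\right)} = \frac{1}{5358 + \left(7 - 192\right)} = \frac{1}{5358 - 185} = \frac{1}{5173} \approx 0.00019331$)
$y = 5173$ ($y = \frac{1}{\frac{1}{5173}} = 5173$)
$- y = \left(-1\right) 5173 = -5173$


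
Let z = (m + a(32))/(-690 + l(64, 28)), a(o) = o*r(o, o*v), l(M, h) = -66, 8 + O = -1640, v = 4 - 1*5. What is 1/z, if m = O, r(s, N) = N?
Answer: 189/668 ≈ 0.28293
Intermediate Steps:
v = -1 (v = 4 - 5 = -1)
O = -1648 (O = -8 - 1640 = -1648)
m = -1648
a(o) = -o² (a(o) = o*(o*(-1)) = o*(-o) = -o²)
z = 668/189 (z = (-1648 - 1*32²)/(-690 - 66) = (-1648 - 1*1024)/(-756) = (-1648 - 1024)*(-1/756) = -2672*(-1/756) = 668/189 ≈ 3.5344)
1/z = 1/(668/189) = 189/668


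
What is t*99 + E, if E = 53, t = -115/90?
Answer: -147/2 ≈ -73.500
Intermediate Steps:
t = -23/18 (t = -115*1/90 = -23/18 ≈ -1.2778)
t*99 + E = -23/18*99 + 53 = -253/2 + 53 = -147/2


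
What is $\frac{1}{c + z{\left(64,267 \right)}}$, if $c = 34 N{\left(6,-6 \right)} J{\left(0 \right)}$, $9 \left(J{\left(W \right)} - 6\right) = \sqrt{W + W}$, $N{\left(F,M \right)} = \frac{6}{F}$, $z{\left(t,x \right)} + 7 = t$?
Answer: $\frac{1}{261} \approx 0.0038314$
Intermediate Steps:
$z{\left(t,x \right)} = -7 + t$
$J{\left(W \right)} = 6 + \frac{\sqrt{2} \sqrt{W}}{9}$ ($J{\left(W \right)} = 6 + \frac{\sqrt{W + W}}{9} = 6 + \frac{\sqrt{2 W}}{9} = 6 + \frac{\sqrt{2} \sqrt{W}}{9}$)
$c = 204$ ($c = 34 \cdot \frac{6}{6} \left(6 + \frac{\sqrt{2} \sqrt{0}}{9}\right) = 34 \cdot 6 \cdot \frac{1}{6} \left(6 + \frac{1}{9} \sqrt{2} \cdot 0\right) = 34 \cdot 1 \left(6 + 0\right) = 34 \cdot 6 = 204$)
$\frac{1}{c + z{\left(64,267 \right)}} = \frac{1}{204 + \left(-7 + 64\right)} = \frac{1}{204 + 57} = \frac{1}{261}$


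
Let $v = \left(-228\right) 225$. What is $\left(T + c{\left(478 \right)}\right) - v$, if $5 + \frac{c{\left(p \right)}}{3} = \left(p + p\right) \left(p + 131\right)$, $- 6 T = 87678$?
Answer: $1783284$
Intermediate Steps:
$T = -14613$ ($T = \left(- \frac{1}{6}\right) 87678 = -14613$)
$c{\left(p \right)} = -15 + 6 p \left(131 + p\right)$ ($c{\left(p \right)} = -15 + 3 \left(p + p\right) \left(p + 131\right) = -15 + 3 \cdot 2 p \left(131 + p\right) = -15 + 6 p \left(131 + p\right)$)
$v = -51300$
$\left(T + c{\left(478 \right)}\right) - v = \left(-14613 + \left(-15 + 6 \cdot 478^{2} + 786 \cdot 478\right)\right) - -51300 = \left(-14613 + \left(-15 + 6 \cdot 228484 + 375708\right)\right) + 51300 = \left(-14613 + \left(-15 + 1370904 + 375708\right)\right) + 51300 = \left(-14613 + 1746597\right) + 51300 = 1731984 + 51300 = 1783284$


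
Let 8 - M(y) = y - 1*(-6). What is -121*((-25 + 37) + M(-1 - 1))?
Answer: -1936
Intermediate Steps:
M(y) = 2 - y (M(y) = 8 - (y - 1*(-6)) = 8 - (y + 6) = 8 - (6 + y) = 8 + (-6 - y) = 2 - y)
-121*((-25 + 37) + M(-1 - 1)) = -121*((-25 + 37) + (2 - (-1 - 1))) = -121*(12 + (2 - 1*(-2))) = -121*(12 + (2 + 2)) = -121*(12 + 4) = -121*16 = -1936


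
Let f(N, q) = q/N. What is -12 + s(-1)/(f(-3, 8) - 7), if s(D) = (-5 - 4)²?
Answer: -591/29 ≈ -20.379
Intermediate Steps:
s(D) = 81 (s(D) = (-9)² = 81)
-12 + s(-1)/(f(-3, 8) - 7) = -12 + 81/(8/(-3) - 7) = -12 + 81/(8*(-⅓) - 7) = -12 + 81/(-8/3 - 7) = -12 + 81/(-29/3) = -12 + 81*(-3/29) = -12 - 243/29 = -591/29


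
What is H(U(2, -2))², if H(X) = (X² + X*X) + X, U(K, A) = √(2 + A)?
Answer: 0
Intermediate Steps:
H(X) = X + 2*X² (H(X) = (X² + X²) + X = 2*X² + X = X + 2*X²)
H(U(2, -2))² = (√(2 - 2)*(1 + 2*√(2 - 2)))² = (√0*(1 + 2*√0))² = (0*(1 + 2*0))² = (0*(1 + 0))² = (0*1)² = 0² = 0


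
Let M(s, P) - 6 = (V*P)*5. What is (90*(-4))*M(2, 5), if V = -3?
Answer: 24840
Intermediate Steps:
M(s, P) = 6 - 15*P (M(s, P) = 6 - 3*P*5 = 6 - 15*P)
(90*(-4))*M(2, 5) = (90*(-4))*(6 - 15*5) = -360*(6 - 75) = -360*(-69) = 24840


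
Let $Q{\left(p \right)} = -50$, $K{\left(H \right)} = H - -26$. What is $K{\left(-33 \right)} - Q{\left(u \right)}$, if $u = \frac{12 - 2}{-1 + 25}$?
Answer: $43$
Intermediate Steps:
$K{\left(H \right)} = 26 + H$ ($K{\left(H \right)} = H + 26 = 26 + H$)
$u = \frac{5}{12}$ ($u = \frac{10}{24} = 10 \cdot \frac{1}{24} = \frac{5}{12} \approx 0.41667$)
$K{\left(-33 \right)} - Q{\left(u \right)} = \left(26 - 33\right) - -50 = -7 + 50 = 43$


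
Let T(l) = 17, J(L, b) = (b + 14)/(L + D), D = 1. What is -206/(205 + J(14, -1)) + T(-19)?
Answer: 24703/1544 ≈ 15.999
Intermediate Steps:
J(L, b) = (14 + b)/(1 + L) (J(L, b) = (b + 14)/(L + 1) = (14 + b)/(1 + L))
-206/(205 + J(14, -1)) + T(-19) = -206/(205 + (14 - 1)/(1 + 14)) + 17 = -206/(205 + 13/15) + 17 = -206/3088/15 + 17 = -206*15/3088 + 17 = -1545/1544 + 17 = 24703/1544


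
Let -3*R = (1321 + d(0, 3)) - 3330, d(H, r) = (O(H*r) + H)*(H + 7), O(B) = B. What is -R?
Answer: -2009/3 ≈ -669.67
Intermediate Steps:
d(H, r) = (7 + H)*(H + H*r) (d(H, r) = (H*r + H)*(H + 7) = (H + H*r)*(7 + H) = (7 + H)*(H + H*r))
R = 2009/3 (R = -((1321 + 0*(7 + 0 + 7*3 + 0*3)) - 3330)/3 = -((1321 + 0*(7 + 0 + 21 + 0)) - 3330)/3 = -((1321 + 0*28) - 3330)/3 = -((1321 + 0) - 3330)/3 = -(1321 - 3330)/3 = -⅓*(-2009) = 2009/3 ≈ 669.67)
-R = -1*2009/3 = -2009/3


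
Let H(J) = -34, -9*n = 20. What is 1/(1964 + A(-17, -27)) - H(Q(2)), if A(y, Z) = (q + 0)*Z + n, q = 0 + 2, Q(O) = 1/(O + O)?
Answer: 583789/17170 ≈ 34.001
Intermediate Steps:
n = -20/9 (n = -⅑*20 = -20/9 ≈ -2.2222)
Q(O) = 1/(2*O)
q = 2
A(y, Z) = -20/9 + 2*Z (A(y, Z) = (2 + 0)*Z - 20/9 = 2*Z - 20/9 = -20/9 + 2*Z)
1/(1964 + A(-17, -27)) - H(Q(2)) = 1/(1964 + (-20/9 + 2*(-27))) - 1*(-34) = 1/(1964 + (-20/9 - 54)) + 34 = 1/(1964 - 506/9) + 34 = 1/(17170/9) + 34 = 9/17170 + 34 = 583789/17170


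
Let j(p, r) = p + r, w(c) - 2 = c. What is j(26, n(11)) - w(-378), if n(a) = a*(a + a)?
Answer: 644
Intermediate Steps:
w(c) = 2 + c
n(a) = 2*a² (n(a) = a*(2*a) = 2*a²)
j(26, n(11)) - w(-378) = (26 + 2*11²) - (2 - 378) = (26 + 2*121) - 1*(-376) = (26 + 242) + 376 = 268 + 376 = 644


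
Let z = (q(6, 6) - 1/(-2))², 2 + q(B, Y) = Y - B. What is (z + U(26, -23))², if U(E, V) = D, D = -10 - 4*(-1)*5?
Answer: 2401/16 ≈ 150.06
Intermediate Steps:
q(B, Y) = -2 + Y - B (q(B, Y) = -2 + (Y - B) = -2 + Y - B)
D = 10 (D = -10 - (-4)*5 = -10 - 1*(-20) = -10 + 20 = 10)
U(E, V) = 10
z = 9/4 (z = ((-2 + 6 - 1*6) - 1/(-2))² = ((-2 + 6 - 6) - 1*(-½))² = (-2 + ½)² = (-3/2)² = 9/4 ≈ 2.2500)
(z + U(26, -23))² = (9/4 + 10)² = (49/4)² = 2401/16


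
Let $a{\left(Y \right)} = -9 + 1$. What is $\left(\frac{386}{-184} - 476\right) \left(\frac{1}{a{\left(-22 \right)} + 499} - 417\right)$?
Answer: $\frac{195777235}{982} \approx 1.9937 \cdot 10^{5}$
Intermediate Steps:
$a{\left(Y \right)} = -8$
$\left(\frac{386}{-184} - 476\right) \left(\frac{1}{a{\left(-22 \right)} + 499} - 417\right) = \left(\frac{386}{-184} - 476\right) \left(\frac{1}{-8 + 499} - 417\right) = \left(386 \left(- \frac{1}{184}\right) - 476\right) \left(\frac{1}{491} - 417\right) = \left(- \frac{193}{92} - 476\right) \left(\frac{1}{491} - 417\right) = \left(- \frac{43985}{92}\right) \left(- \frac{204746}{491}\right) = \frac{195777235}{982}$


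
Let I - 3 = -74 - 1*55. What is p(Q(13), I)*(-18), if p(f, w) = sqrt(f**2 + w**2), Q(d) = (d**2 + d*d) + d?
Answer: -162*sqrt(1717) ≈ -6712.7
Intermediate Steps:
Q(d) = d + 2*d**2 (Q(d) = (d**2 + d**2) + d = 2*d**2 + d = d + 2*d**2)
I = -126 (I = 3 + (-74 - 1*55) = 3 + (-74 - 55) = 3 - 129 = -126)
p(Q(13), I)*(-18) = sqrt((13*(1 + 2*13))**2 + (-126)**2)*(-18) = sqrt((13*(1 + 26))**2 + 15876)*(-18) = sqrt((13*27)**2 + 15876)*(-18) = sqrt(351**2 + 15876)*(-18) = sqrt(123201 + 15876)*(-18) = sqrt(139077)*(-18) = (9*sqrt(1717))*(-18) = -162*sqrt(1717)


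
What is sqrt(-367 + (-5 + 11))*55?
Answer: 1045*I ≈ 1045.0*I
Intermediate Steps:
sqrt(-367 + (-5 + 11))*55 = sqrt(-367 + 6)*55 = sqrt(-361)*55 = (19*I)*55 = 1045*I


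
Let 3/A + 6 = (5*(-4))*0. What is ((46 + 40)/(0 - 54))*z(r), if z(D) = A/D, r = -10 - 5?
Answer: -43/810 ≈ -0.053086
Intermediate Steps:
A = -½ (A = 3/(-6 + (5*(-4))*0) = 3/(-6 - 20*0) = 3/(-6 + 0) = 3/(-6) = 3*(-⅙) = -½ ≈ -0.50000)
r = -15
z(D) = -1/(2*D)
((46 + 40)/(0 - 54))*z(r) = ((46 + 40)/(0 - 54))*(-½/(-15)) = (86/(-54))*(-½*(-1/15)) = (86*(-1/54))*(1/30) = -43/27*1/30 = -43/810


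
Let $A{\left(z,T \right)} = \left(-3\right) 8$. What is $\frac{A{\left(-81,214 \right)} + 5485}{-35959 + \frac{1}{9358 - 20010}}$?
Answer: $- \frac{58170572}{383035269} \approx -0.15187$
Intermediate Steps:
$A{\left(z,T \right)} = -24$
$\frac{A{\left(-81,214 \right)} + 5485}{-35959 + \frac{1}{9358 - 20010}} = \frac{-24 + 5485}{-35959 + \frac{1}{9358 - 20010}} = \frac{5461}{-35959 + \frac{1}{-10652}} = \frac{5461}{-35959 - \frac{1}{10652}} = \frac{5461}{- \frac{383035269}{10652}} = 5461 \left(- \frac{10652}{383035269}\right) = - \frac{58170572}{383035269}$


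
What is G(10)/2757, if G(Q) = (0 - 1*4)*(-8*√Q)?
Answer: 32*√10/2757 ≈ 0.036704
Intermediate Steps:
G(Q) = 32*√Q (G(Q) = (0 - 4)*(-8*√Q) = -(-32)*√Q = 32*√Q)
G(10)/2757 = (32*√10)/2757 = (32*√10)*(1/2757) = 32*√10/2757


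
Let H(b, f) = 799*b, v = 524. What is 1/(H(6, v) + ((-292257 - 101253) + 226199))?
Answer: -1/162517 ≈ -6.1532e-6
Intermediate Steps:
1/(H(6, v) + ((-292257 - 101253) + 226199)) = 1/(799*6 + ((-292257 - 101253) + 226199)) = 1/(4794 + (-393510 + 226199)) = 1/(4794 - 167311) = 1/(-162517) = -1/162517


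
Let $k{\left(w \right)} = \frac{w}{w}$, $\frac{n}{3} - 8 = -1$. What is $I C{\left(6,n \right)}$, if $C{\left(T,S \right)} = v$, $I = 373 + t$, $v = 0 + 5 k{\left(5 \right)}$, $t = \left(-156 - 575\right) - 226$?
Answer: $-2920$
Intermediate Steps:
$n = 21$ ($n = 24 + 3 \left(-1\right) = 24 - 3 = 21$)
$t = -957$ ($t = -731 - 226 = -957$)
$k{\left(w \right)} = 1$
$v = 5$ ($v = 0 + 5 \cdot 1 = 0 + 5 = 5$)
$I = -584$ ($I = 373 - 957 = -584$)
$C{\left(T,S \right)} = 5$
$I C{\left(6,n \right)} = \left(-584\right) 5 = -2920$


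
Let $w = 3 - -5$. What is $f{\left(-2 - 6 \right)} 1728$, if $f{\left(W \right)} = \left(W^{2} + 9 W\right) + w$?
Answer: $0$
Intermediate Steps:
$w = 8$ ($w = 3 + 5 = 8$)
$f{\left(W \right)} = 8 + W^{2} + 9 W$ ($f{\left(W \right)} = \left(W^{2} + 9 W\right) + 8 = 8 + W^{2} + 9 W$)
$f{\left(-2 - 6 \right)} 1728 = \left(8 + \left(-2 - 6\right)^{2} + 9 \left(-2 - 6\right)\right) 1728 = \left(8 + \left(-8\right)^{2} + 9 \left(-8\right)\right) 1728 = \left(8 + 64 - 72\right) 1728 = 0 \cdot 1728 = 0$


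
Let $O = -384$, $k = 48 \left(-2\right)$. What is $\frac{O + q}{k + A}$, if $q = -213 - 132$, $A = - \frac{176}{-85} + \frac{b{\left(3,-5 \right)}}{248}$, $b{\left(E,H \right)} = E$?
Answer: $\frac{15367320}{1979777} \approx 7.7621$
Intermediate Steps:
$k = -96$
$A = \frac{43903}{21080}$ ($A = - \frac{176}{-85} + \frac{3}{248} = \left(-176\right) \left(- \frac{1}{85}\right) + 3 \cdot \frac{1}{248} = \frac{176}{85} + \frac{3}{248} = \frac{43903}{21080} \approx 2.0827$)
$q = -345$ ($q = -213 - 132 = -345$)
$\frac{O + q}{k + A} = \frac{-384 - 345}{-96 + \frac{43903}{21080}} = - \frac{729}{- \frac{1979777}{21080}} = \left(-729\right) \left(- \frac{21080}{1979777}\right) = \frac{15367320}{1979777}$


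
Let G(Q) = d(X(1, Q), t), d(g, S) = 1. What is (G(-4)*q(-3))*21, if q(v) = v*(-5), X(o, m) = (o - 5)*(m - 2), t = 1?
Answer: 315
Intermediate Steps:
X(o, m) = (-5 + o)*(-2 + m)
q(v) = -5*v
G(Q) = 1
(G(-4)*q(-3))*21 = (1*(-5*(-3)))*21 = (1*15)*21 = 15*21 = 315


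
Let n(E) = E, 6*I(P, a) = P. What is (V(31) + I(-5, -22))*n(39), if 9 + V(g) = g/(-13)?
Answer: -953/2 ≈ -476.50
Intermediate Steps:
I(P, a) = P/6
V(g) = -9 - g/13 (V(g) = -9 + g/(-13) = -9 + g*(-1/13) = -9 - g/13)
(V(31) + I(-5, -22))*n(39) = ((-9 - 1/13*31) + (1/6)*(-5))*39 = ((-9 - 31/13) - 5/6)*39 = (-148/13 - 5/6)*39 = -953/78*39 = -953/2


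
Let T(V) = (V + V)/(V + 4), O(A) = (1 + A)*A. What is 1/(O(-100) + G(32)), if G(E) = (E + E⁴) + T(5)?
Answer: 9/9526582 ≈ 9.4472e-7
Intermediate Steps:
O(A) = A*(1 + A)
T(V) = 2*V/(4 + V) (T(V) = (2*V)/(4 + V) = 2*V/(4 + V))
G(E) = 10/9 + E + E⁴ (G(E) = (E + E⁴) + 2*5/(4 + 5) = (E + E⁴) + 2*5/9 = (E + E⁴) + 2*5*(⅑) = (E + E⁴) + 10/9 = 10/9 + E + E⁴)
1/(O(-100) + G(32)) = 1/(-100*(1 - 100) + (10/9 + 32 + 32⁴)) = 1/(-100*(-99) + (10/9 + 32 + 1048576)) = 1/(9900 + 9437482/9) = 1/(9526582/9) = 9/9526582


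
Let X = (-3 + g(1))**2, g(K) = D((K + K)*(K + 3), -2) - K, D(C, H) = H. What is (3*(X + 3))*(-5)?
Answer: -585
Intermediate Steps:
g(K) = -2 - K
X = 36 (X = (-3 + (-2 - 1*1))**2 = (-3 + (-2 - 1))**2 = (-3 - 3)**2 = (-6)**2 = 36)
(3*(X + 3))*(-5) = (3*(36 + 3))*(-5) = (3*39)*(-5) = 117*(-5) = -585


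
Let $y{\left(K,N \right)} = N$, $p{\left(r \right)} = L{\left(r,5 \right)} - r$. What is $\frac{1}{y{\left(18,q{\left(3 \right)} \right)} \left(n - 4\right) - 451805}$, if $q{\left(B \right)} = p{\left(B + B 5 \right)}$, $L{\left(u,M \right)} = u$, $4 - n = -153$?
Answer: $- \frac{1}{451805} \approx -2.2133 \cdot 10^{-6}$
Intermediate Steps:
$n = 157$ ($n = 4 - -153 = 4 + 153 = 157$)
$p{\left(r \right)} = 0$ ($p{\left(r \right)} = r - r = 0$)
$q{\left(B \right)} = 0$
$\frac{1}{y{\left(18,q{\left(3 \right)} \right)} \left(n - 4\right) - 451805} = \frac{1}{0 \left(157 - 4\right) - 451805} = \frac{1}{0 \cdot 153 - 451805} = \frac{1}{0 - 451805} = \frac{1}{-451805} = - \frac{1}{451805}$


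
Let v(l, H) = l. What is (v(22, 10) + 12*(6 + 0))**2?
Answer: 8836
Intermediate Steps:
(v(22, 10) + 12*(6 + 0))**2 = (22 + 12*(6 + 0))**2 = (22 + 12*6)**2 = (22 + 72)**2 = 94**2 = 8836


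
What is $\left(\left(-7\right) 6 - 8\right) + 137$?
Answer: $87$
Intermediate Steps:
$\left(\left(-7\right) 6 - 8\right) + 137 = \left(-42 - 8\right) + 137 = -50 + 137 = 87$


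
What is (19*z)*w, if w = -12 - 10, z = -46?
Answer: 19228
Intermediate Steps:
w = -22
(19*z)*w = (19*(-46))*(-22) = -874*(-22) = 19228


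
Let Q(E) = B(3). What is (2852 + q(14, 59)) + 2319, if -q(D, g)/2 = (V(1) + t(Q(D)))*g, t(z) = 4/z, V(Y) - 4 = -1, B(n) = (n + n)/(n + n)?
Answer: 4345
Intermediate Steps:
B(n) = 1 (B(n) = (2*n)/((2*n)) = (2*n)*(1/(2*n)) = 1)
Q(E) = 1
V(Y) = 3 (V(Y) = 4 - 1 = 3)
q(D, g) = -14*g (q(D, g) = -2*(3 + 4/1)*g = -2*(3 + 4*1)*g = -2*(3 + 4)*g = -14*g)
(2852 + q(14, 59)) + 2319 = (2852 - 14*59) + 2319 = (2852 - 826) + 2319 = 2026 + 2319 = 4345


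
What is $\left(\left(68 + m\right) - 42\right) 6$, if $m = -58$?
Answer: $-192$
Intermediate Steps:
$\left(\left(68 + m\right) - 42\right) 6 = \left(\left(68 - 58\right) - 42\right) 6 = \left(10 - 42\right) 6 = \left(-32\right) 6 = -192$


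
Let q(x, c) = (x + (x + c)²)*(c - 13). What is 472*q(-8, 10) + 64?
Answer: 5728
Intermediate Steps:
q(x, c) = (-13 + c)*(x + (c + x)²) (q(x, c) = (x + (c + x)²)*(-13 + c) = (-13 + c)*(x + (c + x)²))
472*q(-8, 10) + 64 = 472*(-13*(-8) - 13*(10 - 8)² + 10*(-8) + 10*(10 - 8)²) + 64 = 472*(104 - 13*2² - 80 + 10*2²) + 64 = 472*(104 - 13*4 - 80 + 10*4) + 64 = 472*(104 - 52 - 80 + 40) + 64 = 472*12 + 64 = 5664 + 64 = 5728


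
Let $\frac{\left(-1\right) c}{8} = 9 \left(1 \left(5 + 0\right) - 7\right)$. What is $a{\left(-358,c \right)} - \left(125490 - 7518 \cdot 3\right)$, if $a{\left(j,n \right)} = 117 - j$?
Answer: $-102461$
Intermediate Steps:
$c = 144$ ($c = - 8 \cdot 9 \left(1 \left(5 + 0\right) - 7\right) = - 8 \cdot 9 \left(1 \cdot 5 - 7\right) = - 8 \cdot 9 \left(5 - 7\right) = - 8 \cdot 9 \left(-2\right) = \left(-8\right) \left(-18\right) = 144$)
$a{\left(-358,c \right)} - \left(125490 - 7518 \cdot 3\right) = \left(117 - -358\right) - \left(125490 - 7518 \cdot 3\right) = \left(117 + 358\right) - \left(125490 - 22554\right) = 475 - \left(125490 - 22554\right) = 475 - 102936 = -102461$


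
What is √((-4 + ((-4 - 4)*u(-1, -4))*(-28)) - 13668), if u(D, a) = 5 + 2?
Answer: 2*I*√3026 ≈ 110.02*I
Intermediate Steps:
u(D, a) = 7
√((-4 + ((-4 - 4)*u(-1, -4))*(-28)) - 13668) = √((-4 + ((-4 - 4)*7)*(-28)) - 13668) = √((-4 - 8*7*(-28)) - 13668) = √((-4 - 56*(-28)) - 13668) = √((-4 + 1568) - 13668) = √(1564 - 13668) = √(-12104) = 2*I*√3026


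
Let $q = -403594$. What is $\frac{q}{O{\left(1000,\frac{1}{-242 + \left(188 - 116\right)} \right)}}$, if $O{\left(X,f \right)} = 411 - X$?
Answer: $\frac{403594}{589} \approx 685.22$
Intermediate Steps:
$\frac{q}{O{\left(1000,\frac{1}{-242 + \left(188 - 116\right)} \right)}} = - \frac{403594}{411 - 1000} = - \frac{403594}{-589} = \left(-403594\right) \left(- \frac{1}{589}\right) = \frac{403594}{589}$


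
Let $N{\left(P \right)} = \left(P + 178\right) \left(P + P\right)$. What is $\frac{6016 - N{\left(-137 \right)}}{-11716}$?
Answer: $- \frac{8625}{5858} \approx -1.4723$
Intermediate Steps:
$N{\left(P \right)} = 2 P \left(178 + P\right)$ ($N{\left(P \right)} = \left(178 + P\right) 2 P = 2 P \left(178 + P\right)$)
$\frac{6016 - N{\left(-137 \right)}}{-11716} = \frac{6016 - 2 \left(-137\right) \left(178 - 137\right)}{-11716} = \left(6016 - 2 \left(-137\right) 41\right) \left(- \frac{1}{11716}\right) = \left(6016 - -11234\right) \left(- \frac{1}{11716}\right) = \left(6016 + 11234\right) \left(- \frac{1}{11716}\right) = 17250 \left(- \frac{1}{11716}\right) = - \frac{8625}{5858}$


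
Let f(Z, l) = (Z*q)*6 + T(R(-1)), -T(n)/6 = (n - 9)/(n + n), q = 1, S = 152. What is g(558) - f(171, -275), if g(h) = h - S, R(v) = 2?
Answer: -1261/2 ≈ -630.50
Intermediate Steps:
T(n) = -3*(-9 + n)/n (T(n) = -6*(n - 9)/(n + n) = -6*(-9 + n)/(2*n) = -6*(-9 + n)*1/(2*n) = -3*(-9 + n)/n)
g(h) = -152 + h (g(h) = h - 1*152 = h - 152 = -152 + h)
f(Z, l) = 21/2 + 6*Z (f(Z, l) = (Z*1)*6 + (-3 + 27/2) = Z*6 + (-3 + 27*(½)) = 6*Z + (-3 + 27/2) = 6*Z + 21/2 = 21/2 + 6*Z)
g(558) - f(171, -275) = (-152 + 558) - (21/2 + 6*171) = 406 - (21/2 + 1026) = 406 - 1*2073/2 = 406 - 2073/2 = -1261/2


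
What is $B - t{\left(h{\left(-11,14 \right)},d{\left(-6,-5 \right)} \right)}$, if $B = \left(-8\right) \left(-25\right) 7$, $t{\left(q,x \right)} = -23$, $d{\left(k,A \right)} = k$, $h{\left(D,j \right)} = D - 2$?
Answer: $1423$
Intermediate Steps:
$h{\left(D,j \right)} = -2 + D$ ($h{\left(D,j \right)} = D - 2 = -2 + D$)
$B = 1400$ ($B = 200 \cdot 7 = 1400$)
$B - t{\left(h{\left(-11,14 \right)},d{\left(-6,-5 \right)} \right)} = 1400 - -23 = 1400 + 23 = 1423$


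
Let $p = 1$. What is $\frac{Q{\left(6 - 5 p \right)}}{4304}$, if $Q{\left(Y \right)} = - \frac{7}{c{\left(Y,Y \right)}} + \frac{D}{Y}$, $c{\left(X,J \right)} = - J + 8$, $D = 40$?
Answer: $\frac{39}{4304} \approx 0.0090613$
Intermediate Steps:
$c{\left(X,J \right)} = 8 - J$
$Q{\left(Y \right)} = - \frac{7}{8 - Y} + \frac{40}{Y}$
$\frac{Q{\left(6 - 5 p \right)}}{4304} = \frac{\frac{1}{6 - 5} \frac{1}{-8 + \left(6 - 5\right)} \left(-320 + 47 \left(6 - 5\right)\right)}{4304} = \frac{-320 + 47 \left(6 - 5\right)}{\left(6 - 5\right) \left(-8 + \left(6 - 5\right)\right)} \frac{1}{4304} = \frac{-320 + 47 \cdot 1}{1 \left(-8 + 1\right)} \frac{1}{4304} = 1 \frac{1}{-7} \left(-320 + 47\right) \frac{1}{4304} = 1 \left(- \frac{1}{7}\right) \left(-273\right) \frac{1}{4304} = 39 \cdot \frac{1}{4304} = \frac{39}{4304}$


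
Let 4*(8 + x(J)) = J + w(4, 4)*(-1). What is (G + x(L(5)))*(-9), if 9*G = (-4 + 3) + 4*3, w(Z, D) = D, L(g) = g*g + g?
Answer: 5/2 ≈ 2.5000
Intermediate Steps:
L(g) = g + g**2 (L(g) = g**2 + g = g + g**2)
G = 11/9 (G = ((-4 + 3) + 4*3)/9 = (-1 + 12)/9 = (1/9)*11 = 11/9 ≈ 1.2222)
x(J) = -9 + J/4 (x(J) = -8 + (J + 4*(-1))/4 = -8 + (J - 4)/4 = -8 + (-4 + J)/4 = -8 + (-1 + J/4) = -9 + J/4)
(G + x(L(5)))*(-9) = (11/9 + (-9 + (5*(1 + 5))/4))*(-9) = (11/9 + (-9 + (5*6)/4))*(-9) = (11/9 + (-9 + (1/4)*30))*(-9) = (11/9 + (-9 + 15/2))*(-9) = (11/9 - 3/2)*(-9) = -5/18*(-9) = 5/2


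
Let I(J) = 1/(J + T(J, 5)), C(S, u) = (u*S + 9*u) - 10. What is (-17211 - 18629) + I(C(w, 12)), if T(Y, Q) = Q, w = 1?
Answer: -4121599/115 ≈ -35840.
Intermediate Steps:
C(S, u) = -10 + 9*u + S*u (C(S, u) = (S*u + 9*u) - 10 = (9*u + S*u) - 10 = -10 + 9*u + S*u)
I(J) = 1/(5 + J) (I(J) = 1/(J + 5) = 1/(5 + J))
(-17211 - 18629) + I(C(w, 12)) = (-17211 - 18629) + 1/(5 + (-10 + 9*12 + 1*12)) = -35840 + 1/(5 + (-10 + 108 + 12)) = -35840 + 1/(5 + 110) = -35840 + 1/115 = -4121599/115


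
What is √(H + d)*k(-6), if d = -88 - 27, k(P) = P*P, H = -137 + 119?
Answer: 36*I*√133 ≈ 415.17*I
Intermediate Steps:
H = -18
k(P) = P²
d = -115
√(H + d)*k(-6) = √(-18 - 115)*(-6)² = √(-133)*36 = (I*√133)*36 = 36*I*√133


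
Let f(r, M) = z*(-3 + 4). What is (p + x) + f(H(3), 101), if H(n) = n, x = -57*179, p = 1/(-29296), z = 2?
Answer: -298848497/29296 ≈ -10201.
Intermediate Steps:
p = -1/29296 ≈ -3.4134e-5
x = -10203
f(r, M) = 2 (f(r, M) = 2*(-3 + 4) = 2*1 = 2)
(p + x) + f(H(3), 101) = (-1/29296 - 10203) + 2 = -298907089/29296 + 2 = -298848497/29296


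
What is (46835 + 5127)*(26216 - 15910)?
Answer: 535520372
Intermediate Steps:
(46835 + 5127)*(26216 - 15910) = 51962*10306 = 535520372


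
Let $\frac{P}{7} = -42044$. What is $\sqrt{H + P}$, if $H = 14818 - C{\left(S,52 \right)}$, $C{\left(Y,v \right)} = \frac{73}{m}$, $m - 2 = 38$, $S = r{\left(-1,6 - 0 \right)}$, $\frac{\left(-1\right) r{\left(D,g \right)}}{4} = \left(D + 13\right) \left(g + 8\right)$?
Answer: $\frac{i \sqrt{111796730}}{20} \approx 528.67 i$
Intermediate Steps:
$r{\left(D,g \right)} = - 4 \left(8 + g\right) \left(13 + D\right)$ ($r{\left(D,g \right)} = - 4 \left(D + 13\right) \left(g + 8\right) = - 4 \left(13 + D\right) \left(8 + g\right) = - 4 \left(8 + g\right) \left(13 + D\right)$)
$S = -672$ ($S = -416 - 52 \left(6 - 0\right) - -32 - - 4 \left(6 - 0\right) = -416 - 52 \left(6 + 0\right) + 32 - - 4 \left(6 + 0\right) = -416 - 312 + 32 - \left(-4\right) 6 = -416 - 312 + 32 + 24 = -672$)
$m = 40$ ($m = 2 + 38 = 40$)
$C{\left(Y,v \right)} = \frac{73}{40}$
$H = \frac{592647}{40}$ ($H = 14818 - \frac{73}{40} = \frac{592647}{40} \approx 14816.0$)
$P = -294308$ ($P = 7 \left(-42044\right) = -294308$)
$\sqrt{H + P} = \sqrt{\frac{592647}{40} - 294308} = \sqrt{- \frac{11179673}{40}} = \frac{i \sqrt{111796730}}{20}$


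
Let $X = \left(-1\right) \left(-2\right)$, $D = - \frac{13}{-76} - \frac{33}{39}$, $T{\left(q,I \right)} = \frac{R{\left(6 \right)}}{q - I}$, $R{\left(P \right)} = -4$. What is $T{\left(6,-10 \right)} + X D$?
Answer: $- \frac{1581}{988} \approx -1.6002$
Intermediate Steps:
$T{\left(q,I \right)} = - \frac{4}{q - I}$
$D = - \frac{667}{988}$ ($D = \left(-13\right) \left(- \frac{1}{76}\right) - \frac{11}{13} = \frac{13}{76} - \frac{11}{13} = - \frac{667}{988} \approx -0.6751$)
$X = 2$
$T{\left(6,-10 \right)} + X D = \frac{4}{-10 - 6} + 2 \left(- \frac{667}{988}\right) = \frac{4}{-10 - 6} - \frac{667}{494} = \frac{4}{-16} - \frac{667}{494} = 4 \left(- \frac{1}{16}\right) - \frac{667}{494} = - \frac{1}{4} - \frac{667}{494} = - \frac{1581}{988}$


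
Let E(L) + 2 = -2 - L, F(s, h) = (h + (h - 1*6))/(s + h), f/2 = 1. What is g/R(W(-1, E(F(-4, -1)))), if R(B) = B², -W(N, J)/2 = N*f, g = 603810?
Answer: 301905/8 ≈ 37738.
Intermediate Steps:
f = 2 (f = 2*1 = 2)
F(s, h) = (-6 + 2*h)/(h + s) (F(s, h) = (h + (h - 6))/(h + s) = (h + (-6 + h))/(h + s) = (-6 + 2*h)/(h + s))
E(L) = -4 - L (E(L) = -2 + (-2 - L) = -4 - L)
W(N, J) = -4*N (W(N, J) = -2*N*2 = -4*N)
g/R(W(-1, E(F(-4, -1)))) = 603810/((-4*(-1))²) = 603810/(4²) = 603810/16 = 603810*(1/16) = 301905/8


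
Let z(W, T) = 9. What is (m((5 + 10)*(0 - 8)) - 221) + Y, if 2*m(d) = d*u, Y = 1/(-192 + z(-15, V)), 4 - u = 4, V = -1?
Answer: -40444/183 ≈ -221.01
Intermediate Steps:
u = 0 (u = 4 - 1*4 = 4 - 4 = 0)
Y = -1/183 (Y = 1/(-192 + 9) = 1/(-183) = -1/183 ≈ -0.0054645)
m(d) = 0 (m(d) = (d*0)/2 = (1/2)*0 = 0)
(m((5 + 10)*(0 - 8)) - 221) + Y = (0 - 221) - 1/183 = -221 - 1/183 = -40444/183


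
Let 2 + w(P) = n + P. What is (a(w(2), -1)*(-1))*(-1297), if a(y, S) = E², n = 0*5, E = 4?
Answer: 20752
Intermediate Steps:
n = 0
w(P) = -2 + P (w(P) = -2 + (0 + P) = -2 + P)
a(y, S) = 16 (a(y, S) = 4² = 16)
(a(w(2), -1)*(-1))*(-1297) = (16*(-1))*(-1297) = -16*(-1297) = 20752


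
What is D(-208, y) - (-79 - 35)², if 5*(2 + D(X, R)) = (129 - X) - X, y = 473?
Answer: -12889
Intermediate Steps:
D(X, R) = 119/5 - 2*X/5 (D(X, R) = -2 + ((129 - X) - X)/5 = -2 + (129 - 2*X)/5 = -2 + (129/5 - 2*X/5) = 119/5 - 2*X/5)
D(-208, y) - (-79 - 35)² = (119/5 - ⅖*(-208)) - (-79 - 35)² = (119/5 + 416/5) - 1*(-114)² = 107 - 1*12996 = 107 - 12996 = -12889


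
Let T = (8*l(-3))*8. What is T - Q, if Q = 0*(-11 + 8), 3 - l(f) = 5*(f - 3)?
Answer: 2112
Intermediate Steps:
l(f) = 18 - 5*f (l(f) = 3 - 5*(f - 3) = 3 - 5*(-3 + f) = 3 - (-15 + 5*f) = 3 + (15 - 5*f) = 18 - 5*f)
T = 2112 (T = (8*(18 - 5*(-3)))*8 = (8*(18 + 15))*8 = (8*33)*8 = 264*8 = 2112)
Q = 0 (Q = 0*(-3) = 0)
T - Q = 2112 - 1*0 = 2112 + 0 = 2112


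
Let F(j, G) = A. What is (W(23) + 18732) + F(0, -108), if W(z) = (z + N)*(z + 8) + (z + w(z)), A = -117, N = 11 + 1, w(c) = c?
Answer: 19746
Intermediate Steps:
N = 12
F(j, G) = -117
W(z) = 2*z + (8 + z)*(12 + z) (W(z) = (z + 12)*(z + 8) + (z + z) = (12 + z)*(8 + z) + 2*z = (8 + z)*(12 + z) + 2*z = 2*z + (8 + z)*(12 + z))
(W(23) + 18732) + F(0, -108) = ((96 + 23**2 + 22*23) + 18732) - 117 = ((96 + 529 + 506) + 18732) - 117 = (1131 + 18732) - 117 = 19863 - 117 = 19746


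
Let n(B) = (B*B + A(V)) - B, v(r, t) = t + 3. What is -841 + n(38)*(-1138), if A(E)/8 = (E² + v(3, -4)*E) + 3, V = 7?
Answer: -2010549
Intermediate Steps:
v(r, t) = 3 + t
A(E) = 24 - 8*E + 8*E² (A(E) = 8*((E² + (3 - 4)*E) + 3) = 8*((E² - E) + 3) = 8*(3 + E² - E) = 24 - 8*E + 8*E²)
n(B) = 360 + B² - B (n(B) = (B*B + (24 - 8*7 + 8*7²)) - B = (B² + (24 - 56 + 8*49)) - B = (B² + (24 - 56 + 392)) - B = (B² + 360) - B = (360 + B²) - B = 360 + B² - B)
-841 + n(38)*(-1138) = -841 + (360 + 38² - 1*38)*(-1138) = -841 + (360 + 1444 - 38)*(-1138) = -841 + 1766*(-1138) = -841 - 2009708 = -2010549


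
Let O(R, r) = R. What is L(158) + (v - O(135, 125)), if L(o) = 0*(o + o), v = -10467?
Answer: -10602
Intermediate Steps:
L(o) = 0 (L(o) = 0*(2*o) = 0)
L(158) + (v - O(135, 125)) = 0 + (-10467 - 1*135) = 0 + (-10467 - 135) = 0 - 10602 = -10602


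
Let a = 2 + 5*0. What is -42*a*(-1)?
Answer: 84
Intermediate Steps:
a = 2 (a = 2 + 0 = 2)
-42*a*(-1) = -42*2*(-1) = -84*(-1) = 84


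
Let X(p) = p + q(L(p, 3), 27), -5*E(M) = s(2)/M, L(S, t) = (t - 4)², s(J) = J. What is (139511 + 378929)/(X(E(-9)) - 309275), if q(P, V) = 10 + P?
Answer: -11664900/6958439 ≈ -1.6764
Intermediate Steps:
L(S, t) = (-4 + t)²
E(M) = -2/(5*M)
X(p) = 11 + p (X(p) = p + (10 + (-4 + 3)²) = p + (10 + (-1)²) = p + (10 + 1) = p + 11 = 11 + p)
(139511 + 378929)/(X(E(-9)) - 309275) = (139511 + 378929)/((11 - ⅖/(-9)) - 309275) = 518440/((11 - ⅖*(-⅑)) - 309275) = 518440/((11 + 2/45) - 309275) = 518440/(497/45 - 309275) = 518440/(-13916878/45) = 518440*(-45/13916878) = -11664900/6958439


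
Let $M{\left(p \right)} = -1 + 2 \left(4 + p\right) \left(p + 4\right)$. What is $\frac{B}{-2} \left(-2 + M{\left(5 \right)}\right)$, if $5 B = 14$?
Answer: $- \frac{1113}{5} \approx -222.6$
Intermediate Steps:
$M{\left(p \right)} = -1 + 2 \left(4 + p\right)^{2}$ ($M{\left(p \right)} = -1 + 2 \left(4 + p\right) \left(4 + p\right) = -1 + 2 \left(4 + p\right)^{2}$)
$B = \frac{14}{5}$ ($B = \frac{1}{5} \cdot 14 = \frac{14}{5} \approx 2.8$)
$\frac{B}{-2} \left(-2 + M{\left(5 \right)}\right) = \frac{14}{5 \left(-2\right)} \left(-2 - \left(1 - 2 \left(4 + 5\right)^{2}\right)\right) = \frac{14}{5} \left(- \frac{1}{2}\right) \left(-2 - \left(1 - 2 \cdot 9^{2}\right)\right) = - \frac{7 \left(-2 + \left(-1 + 2 \cdot 81\right)\right)}{5} = - \frac{7 \left(-2 + \left(-1 + 162\right)\right)}{5} = - \frac{7 \left(-2 + 161\right)}{5} = \left(- \frac{7}{5}\right) 159 = - \frac{1113}{5}$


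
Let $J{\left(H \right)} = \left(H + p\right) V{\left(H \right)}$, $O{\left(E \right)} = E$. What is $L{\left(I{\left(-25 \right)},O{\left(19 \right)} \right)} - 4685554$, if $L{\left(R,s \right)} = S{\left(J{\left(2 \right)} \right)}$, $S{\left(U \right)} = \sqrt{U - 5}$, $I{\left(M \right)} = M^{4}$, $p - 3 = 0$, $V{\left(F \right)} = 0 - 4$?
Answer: $-4685554 + 5 i \approx -4.6856 \cdot 10^{6} + 5.0 i$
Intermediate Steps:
$V{\left(F \right)} = -4$
$p = 3$ ($p = 3 + 0 = 3$)
$J{\left(H \right)} = -12 - 4 H$ ($J{\left(H \right)} = \left(H + 3\right) \left(-4\right) = \left(3 + H\right) \left(-4\right) = -12 - 4 H$)
$S{\left(U \right)} = \sqrt{-5 + U}$
$L{\left(R,s \right)} = 5 i$ ($L{\left(R,s \right)} = \sqrt{-5 - 20} = \sqrt{-25} = 5 i$)
$L{\left(I{\left(-25 \right)},O{\left(19 \right)} \right)} - 4685554 = 5 i - 4685554 = -4685554 + 5 i$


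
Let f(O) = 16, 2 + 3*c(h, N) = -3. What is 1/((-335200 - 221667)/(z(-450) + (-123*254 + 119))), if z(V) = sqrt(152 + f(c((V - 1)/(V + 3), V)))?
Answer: 31123/556867 - 2*sqrt(42)/556867 ≈ 0.055866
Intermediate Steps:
c(h, N) = -5/3 (c(h, N) = -2/3 + (1/3)*(-3) = -2/3 - 1 = -5/3)
z(V) = 2*sqrt(42) (z(V) = sqrt(152 + 16) = sqrt(168) = 2*sqrt(42))
1/((-335200 - 221667)/(z(-450) + (-123*254 + 119))) = 1/((-335200 - 221667)/(2*sqrt(42) + (-123*254 + 119))) = 1/(-556867/(2*sqrt(42) + (-31242 + 119))) = 1/(-556867/(2*sqrt(42) - 31123)) = 1/(-556867/(-31123 + 2*sqrt(42))) = 31123/556867 - 2*sqrt(42)/556867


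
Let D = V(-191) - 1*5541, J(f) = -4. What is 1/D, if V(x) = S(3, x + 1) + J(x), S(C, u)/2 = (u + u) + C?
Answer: -1/6299 ≈ -0.00015876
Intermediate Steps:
S(C, u) = 2*C + 4*u (S(C, u) = 2*((u + u) + C) = 2*(2*u + C) = 2*(C + 2*u) = 2*C + 4*u)
V(x) = 6 + 4*x (V(x) = (2*3 + 4*(x + 1)) - 4 = (6 + 4*(1 + x)) - 4 = (6 + (4 + 4*x)) - 4 = (10 + 4*x) - 4 = 6 + 4*x)
D = -6299 (D = (6 + 4*(-191)) - 1*5541 = (6 - 764) - 5541 = -758 - 5541 = -6299)
1/D = 1/(-6299) = -1/6299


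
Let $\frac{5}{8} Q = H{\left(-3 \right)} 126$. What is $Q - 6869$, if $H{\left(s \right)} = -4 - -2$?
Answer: $- \frac{36361}{5} \approx -7272.2$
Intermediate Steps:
$H{\left(s \right)} = -2$ ($H{\left(s \right)} = -4 + 2 = -2$)
$Q = - \frac{2016}{5}$ ($Q = \frac{8 \left(\left(-2\right) 126\right)}{5} = \frac{8}{5} \left(-252\right) = - \frac{2016}{5} \approx -403.2$)
$Q - 6869 = - \frac{2016}{5} - 6869 = - \frac{36361}{5}$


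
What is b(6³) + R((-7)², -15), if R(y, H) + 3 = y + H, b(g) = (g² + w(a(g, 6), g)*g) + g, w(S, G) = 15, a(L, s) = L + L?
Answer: 50143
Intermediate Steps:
a(L, s) = 2*L
b(g) = g² + 16*g (b(g) = (g² + 15*g) + g = g² + 16*g)
R(y, H) = -3 + H + y (R(y, H) = -3 + (y + H) = -3 + (H + y) = -3 + H + y)
b(6³) + R((-7)², -15) = 6³*(16 + 6³) + (-3 - 15 + (-7)²) = 216*(16 + 216) + (-3 - 15 + 49) = 216*232 + 31 = 50112 + 31 = 50143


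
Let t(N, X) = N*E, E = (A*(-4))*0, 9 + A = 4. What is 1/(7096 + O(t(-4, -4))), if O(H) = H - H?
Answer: 1/7096 ≈ 0.00014092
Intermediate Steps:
A = -5 (A = -9 + 4 = -5)
E = 0 (E = -5*(-4)*0 = 20*0 = 0)
t(N, X) = 0 (t(N, X) = N*0 = 0)
O(H) = 0
1/(7096 + O(t(-4, -4))) = 1/(7096 + 0) = 1/7096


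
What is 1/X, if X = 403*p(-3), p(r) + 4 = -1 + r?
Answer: -1/3224 ≈ -0.00031017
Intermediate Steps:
p(r) = -5 + r (p(r) = -4 + (-1 + r) = -5 + r)
X = -3224 (X = 403*(-5 - 3) = 403*(-8) = -3224)
1/X = 1/(-3224) = -1/3224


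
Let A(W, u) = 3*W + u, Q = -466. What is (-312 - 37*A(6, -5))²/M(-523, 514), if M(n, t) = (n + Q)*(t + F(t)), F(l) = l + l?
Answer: -628849/1525038 ≈ -0.41235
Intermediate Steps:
F(l) = 2*l
A(W, u) = u + 3*W
M(n, t) = 3*t*(-466 + n) (M(n, t) = (n - 466)*(t + 2*t) = (-466 + n)*(3*t) = 3*t*(-466 + n))
(-312 - 37*A(6, -5))²/M(-523, 514) = (-312 - 37*(-5 + 3*6))²/((3*514*(-466 - 523))) = (-312 - 37*(-5 + 18))²/((3*514*(-989))) = (-312 - 37*13)²/(-1525038) = (-312 - 481)²*(-1/1525038) = (-793)²*(-1/1525038) = 628849*(-1/1525038) = -628849/1525038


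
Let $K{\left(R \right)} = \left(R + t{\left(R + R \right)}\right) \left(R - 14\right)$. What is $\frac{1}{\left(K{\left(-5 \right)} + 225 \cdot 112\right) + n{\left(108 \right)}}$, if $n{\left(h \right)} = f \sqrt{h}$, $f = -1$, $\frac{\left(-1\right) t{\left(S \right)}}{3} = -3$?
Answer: $\frac{6281}{157803817} + \frac{3 \sqrt{3}}{315607634} \approx 3.9819 \cdot 10^{-5}$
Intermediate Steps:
$t{\left(S \right)} = 9$ ($t{\left(S \right)} = \left(-3\right) \left(-3\right) = 9$)
$K{\left(R \right)} = \left(-14 + R\right) \left(9 + R\right)$ ($K{\left(R \right)} = \left(R + 9\right) \left(R - 14\right) = \left(9 + R\right) \left(-14 + R\right) = \left(-14 + R\right) \left(9 + R\right)$)
$n{\left(h \right)} = - \sqrt{h}$
$\frac{1}{\left(K{\left(-5 \right)} + 225 \cdot 112\right) + n{\left(108 \right)}} = \frac{1}{\left(\left(-126 + \left(-5\right)^{2} - -25\right) + 225 \cdot 112\right) - \sqrt{108}} = \frac{1}{\left(\left(-126 + 25 + 25\right) + 25200\right) - 6 \sqrt{3}} = \frac{1}{\left(-76 + 25200\right) - 6 \sqrt{3}} = \frac{1}{25124 - 6 \sqrt{3}}$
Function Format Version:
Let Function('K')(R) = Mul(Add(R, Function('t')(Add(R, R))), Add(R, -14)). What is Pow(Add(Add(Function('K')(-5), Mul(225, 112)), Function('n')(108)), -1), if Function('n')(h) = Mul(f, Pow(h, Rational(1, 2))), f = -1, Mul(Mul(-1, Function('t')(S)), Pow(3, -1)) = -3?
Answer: Add(Rational(6281, 157803817), Mul(Rational(3, 315607634), Pow(3, Rational(1, 2)))) ≈ 3.9819e-5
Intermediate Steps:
Function('t')(S) = 9 (Function('t')(S) = Mul(-3, -3) = 9)
Function('K')(R) = Mul(Add(-14, R), Add(9, R)) (Function('K')(R) = Mul(Add(R, 9), Add(R, -14)) = Mul(Add(9, R), Add(-14, R)) = Mul(Add(-14, R), Add(9, R)))
Function('n')(h) = Mul(-1, Pow(h, Rational(1, 2)))
Pow(Add(Add(Function('K')(-5), Mul(225, 112)), Function('n')(108)), -1) = Pow(Add(Add(Add(-126, Pow(-5, 2), Mul(-5, -5)), Mul(225, 112)), Mul(-1, Pow(108, Rational(1, 2)))), -1) = Pow(Add(Add(Add(-126, 25, 25), 25200), Mul(-1, Mul(6, Pow(3, Rational(1, 2))))), -1) = Pow(Add(Add(-76, 25200), Mul(-6, Pow(3, Rational(1, 2)))), -1) = Pow(Add(25124, Mul(-6, Pow(3, Rational(1, 2)))), -1)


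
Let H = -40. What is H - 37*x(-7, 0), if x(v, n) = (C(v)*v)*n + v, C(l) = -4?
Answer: 219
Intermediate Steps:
x(v, n) = v - 4*n*v (x(v, n) = (-4*v)*n + v = -4*n*v + v = v - 4*n*v)
H - 37*x(-7, 0) = -40 - (-259)*(1 - 4*0) = -40 - (-259)*(1 + 0) = -40 - (-259) = -40 - 37*(-7) = -40 + 259 = 219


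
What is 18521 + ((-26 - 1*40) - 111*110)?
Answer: 6245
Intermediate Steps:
18521 + ((-26 - 1*40) - 111*110) = 18521 + ((-26 - 40) - 12210) = 18521 + (-66 - 12210) = 18521 - 12276 = 6245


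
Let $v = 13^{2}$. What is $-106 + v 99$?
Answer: $16625$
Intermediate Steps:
$v = 169$
$-106 + v 99 = -106 + 169 \cdot 99 = -106 + 16731 = 16625$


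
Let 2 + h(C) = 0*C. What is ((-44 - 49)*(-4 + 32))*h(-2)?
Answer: 5208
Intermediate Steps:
h(C) = -2 (h(C) = -2 + 0*C = -2 + 0 = -2)
((-44 - 49)*(-4 + 32))*h(-2) = ((-44 - 49)*(-4 + 32))*(-2) = -93*28*(-2) = -2604*(-2) = 5208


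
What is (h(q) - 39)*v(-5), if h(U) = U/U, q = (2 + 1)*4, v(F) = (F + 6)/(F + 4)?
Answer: 38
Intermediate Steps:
v(F) = (6 + F)/(4 + F)
q = 12 (q = 3*4 = 12)
h(U) = 1
(h(q) - 39)*v(-5) = (1 - 39)*((6 - 5)/(4 - 5)) = -38/(-1) = -(-38) = -38*(-1) = 38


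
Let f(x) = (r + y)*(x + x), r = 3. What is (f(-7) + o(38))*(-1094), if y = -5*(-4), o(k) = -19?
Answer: 373054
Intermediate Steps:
y = 20
f(x) = 46*x (f(x) = (3 + 20)*(x + x) = 23*(2*x) = 46*x)
(f(-7) + o(38))*(-1094) = (46*(-7) - 19)*(-1094) = (-322 - 19)*(-1094) = -341*(-1094) = 373054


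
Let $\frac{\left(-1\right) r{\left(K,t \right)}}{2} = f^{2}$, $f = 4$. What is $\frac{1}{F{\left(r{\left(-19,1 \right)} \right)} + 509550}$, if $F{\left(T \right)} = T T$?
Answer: $\frac{1}{510574} \approx 1.9586 \cdot 10^{-6}$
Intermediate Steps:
$r{\left(K,t \right)} = -32$ ($r{\left(K,t \right)} = - 2 \cdot 4^{2} = \left(-2\right) 16 = -32$)
$F{\left(T \right)} = T^{2}$
$\frac{1}{F{\left(r{\left(-19,1 \right)} \right)} + 509550} = \frac{1}{\left(-32\right)^{2} + 509550} = \frac{1}{1024 + 509550} = \frac{1}{510574}$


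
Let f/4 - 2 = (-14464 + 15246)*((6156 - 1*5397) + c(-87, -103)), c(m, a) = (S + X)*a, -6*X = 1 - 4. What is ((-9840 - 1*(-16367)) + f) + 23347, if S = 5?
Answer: 632022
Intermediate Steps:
X = 1/2 (X = -(1 - 4)/6 = -1/6*(-3) = 1/2 ≈ 0.50000)
c(m, a) = 11*a/2 (c(m, a) = (5 + 1/2)*a = 11*a/2)
f = 602148 (f = 8 + 4*((-14464 + 15246)*((6156 - 1*5397) + (11/2)*(-103))) = 8 + 4*(782*((6156 - 5397) - 1133/2)) = 8 + 4*(782*(759 - 1133/2)) = 8 + 4*(782*(385/2)) = 8 + 4*150535 = 8 + 602140 = 602148)
((-9840 - 1*(-16367)) + f) + 23347 = ((-9840 - 1*(-16367)) + 602148) + 23347 = ((-9840 + 16367) + 602148) + 23347 = (6527 + 602148) + 23347 = 608675 + 23347 = 632022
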